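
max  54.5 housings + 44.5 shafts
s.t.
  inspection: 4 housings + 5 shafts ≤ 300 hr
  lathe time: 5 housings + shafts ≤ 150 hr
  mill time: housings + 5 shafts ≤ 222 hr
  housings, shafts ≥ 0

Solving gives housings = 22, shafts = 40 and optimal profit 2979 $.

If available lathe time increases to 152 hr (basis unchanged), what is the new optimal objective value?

Binding: lathe time and mill time. Non-binding: inspection (12 unused).
Slack constraints have shadow price 0 (complementary slackness).
Dual feasibility on the basic columns requires 5·y_lathe time + 1·y_mill time = 54.5, 1·y_lathe time + 5·y_mill time = 44.5.
→ y_lathe time = 9.5 and y_mill time = 7.
Δz = y_lathe time·Δb = 9.5 × (2) = 19, so new z* = 2979 + 19 = 2998.

2998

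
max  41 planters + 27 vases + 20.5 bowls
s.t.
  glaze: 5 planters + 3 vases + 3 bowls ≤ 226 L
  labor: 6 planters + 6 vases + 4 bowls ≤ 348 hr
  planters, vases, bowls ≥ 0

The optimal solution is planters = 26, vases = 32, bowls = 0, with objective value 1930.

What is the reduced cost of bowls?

Both glaze and labor are binding at x*.
From A_Bᵀ y = c: 5·y_glaze + 6·y_labor = 41; 3·y_glaze + 6·y_labor = 27.
Solving: y_glaze = 7, y_labor = 1.
Reduced cost of bowls: c₃ − yᵀa₃ = 20.5 − (7·3 + 1·4) = 20.5 − 25 = -4.5.

-4.5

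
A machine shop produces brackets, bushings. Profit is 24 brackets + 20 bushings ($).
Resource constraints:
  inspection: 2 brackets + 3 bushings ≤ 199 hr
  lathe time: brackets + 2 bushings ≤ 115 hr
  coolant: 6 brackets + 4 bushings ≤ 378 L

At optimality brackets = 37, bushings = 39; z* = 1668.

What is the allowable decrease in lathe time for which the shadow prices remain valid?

Binding constraints: lathe time, coolant. The basis is B = [[1,2],[6,4]] with det -8.
Per unit decrease in lathe time, x* moves by d = (0.5, -0.75).
The basis stays optimal until bushings reaches 0; allowable decrease = 52 hr.

52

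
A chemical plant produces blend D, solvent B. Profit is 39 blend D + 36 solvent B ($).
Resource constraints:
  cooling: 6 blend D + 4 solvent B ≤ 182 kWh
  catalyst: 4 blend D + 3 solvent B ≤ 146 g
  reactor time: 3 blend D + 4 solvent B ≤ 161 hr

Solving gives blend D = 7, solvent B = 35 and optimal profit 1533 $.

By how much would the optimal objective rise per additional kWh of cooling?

4

Binding: cooling and reactor time. Non-binding: catalyst (13 unused).
Since catalyst is not tight, its dual is 0.
Dual feasibility on the basic columns requires 6·y_cooling + 3·y_reactor time = 39, 4·y_cooling + 4·y_reactor time = 36.
This yields shadow prices y_cooling = 4, y_reactor time = 5.
Shadow price of cooling = 4.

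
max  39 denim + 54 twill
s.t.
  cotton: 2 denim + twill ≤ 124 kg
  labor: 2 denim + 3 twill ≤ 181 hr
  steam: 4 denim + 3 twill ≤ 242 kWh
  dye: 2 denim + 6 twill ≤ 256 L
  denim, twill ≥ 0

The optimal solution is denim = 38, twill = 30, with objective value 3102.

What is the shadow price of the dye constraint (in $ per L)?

5.5

Binding: steam and dye. Non-binding: cotton (18 unused), labor (15 unused).
Since cotton, labor are not tight, their duals are 0.
The binding rows give the dual system: 4·y_steam + 2·y_dye = 39 and 3·y_steam + 6·y_dye = 54.
This yields shadow prices y_steam = 7, y_dye = 5.5.
Shadow price of dye = 5.5.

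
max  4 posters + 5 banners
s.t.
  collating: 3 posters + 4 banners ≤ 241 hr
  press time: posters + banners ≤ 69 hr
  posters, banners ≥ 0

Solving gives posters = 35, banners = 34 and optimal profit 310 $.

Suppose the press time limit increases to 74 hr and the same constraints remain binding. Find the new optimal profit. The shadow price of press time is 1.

315

Δb = 5, so new z* = 310 + (1)·(5) = 310 + 5 = 315.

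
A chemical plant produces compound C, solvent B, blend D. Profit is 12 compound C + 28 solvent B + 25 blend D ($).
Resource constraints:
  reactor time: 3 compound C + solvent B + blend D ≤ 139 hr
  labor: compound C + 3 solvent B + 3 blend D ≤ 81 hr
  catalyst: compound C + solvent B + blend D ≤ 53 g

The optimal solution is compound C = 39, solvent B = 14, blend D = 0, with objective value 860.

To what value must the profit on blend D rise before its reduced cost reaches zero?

At the optimum: reactor time uses 131 of 139 (slack = 8); labor uses 81 of 81 (binding); catalyst uses 53 of 53 (binding).
By complementary slackness, y = 0 for the non-binding constraint.
From A_Bᵀ y = c: 1·y_labor + 1·y_catalyst = 12; 3·y_labor + 1·y_catalyst = 28.
This yields shadow prices y_labor = 8, y_catalyst = 4.
blend D enters the basis when its profit ≥ yᵀa₃ = 8·3 + 4·1 = 28.

28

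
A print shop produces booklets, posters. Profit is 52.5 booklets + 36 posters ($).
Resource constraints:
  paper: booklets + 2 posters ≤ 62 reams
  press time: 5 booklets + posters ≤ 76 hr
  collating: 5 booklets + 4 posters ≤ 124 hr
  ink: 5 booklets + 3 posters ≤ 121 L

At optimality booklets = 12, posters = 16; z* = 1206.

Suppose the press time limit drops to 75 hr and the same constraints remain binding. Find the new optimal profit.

1204

Check each constraint at x*: paper 44/62 (slack 18); press time 76/76 (tight); collating 124/124 (tight); ink 108/121 (slack 13).
Slack constraints have shadow price 0 (complementary slackness).
From A_Bᵀ y = c: 5·y_press time + 5·y_collating = 52.5; 1·y_press time + 4·y_collating = 36.
This yields shadow prices y_press time = 2, y_collating = 8.5.
Δz = y_press time·Δb = 2 × (-1) = -2, so new z* = 1206 − 2 = 1204.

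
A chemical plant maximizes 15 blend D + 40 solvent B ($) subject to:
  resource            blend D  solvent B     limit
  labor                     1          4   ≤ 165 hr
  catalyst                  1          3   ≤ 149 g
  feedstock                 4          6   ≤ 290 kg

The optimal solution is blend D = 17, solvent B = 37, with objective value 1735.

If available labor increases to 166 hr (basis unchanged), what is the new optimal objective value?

1742

Check each constraint at x*: labor 165/165 (tight); catalyst 128/149 (slack 21); feedstock 290/290 (tight).
Slack constraints have shadow price 0 (complementary slackness).
The binding rows give the dual system: 1·y_labor + 4·y_feedstock = 15 and 4·y_labor + 6·y_feedstock = 40.
→ y_labor = 7 and y_feedstock = 2.
Δz = y_labor·Δb = 7 × (1) = 7, so new z* = 1735 + 7 = 1742.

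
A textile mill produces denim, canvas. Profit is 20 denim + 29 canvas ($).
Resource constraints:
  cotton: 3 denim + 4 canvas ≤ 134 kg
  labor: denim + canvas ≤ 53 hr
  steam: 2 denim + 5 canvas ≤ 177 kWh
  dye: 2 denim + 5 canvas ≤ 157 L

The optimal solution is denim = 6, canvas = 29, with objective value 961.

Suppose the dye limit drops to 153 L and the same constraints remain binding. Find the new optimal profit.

957

Binding: cotton and dye. Non-binding: labor (18 unused), steam (20 unused).
Slack constraints have shadow price 0 (complementary slackness).
From A_Bᵀ y = c: 3·y_cotton + 2·y_dye = 20; 4·y_cotton + 5·y_dye = 29.
This yields shadow prices y_cotton = 6, y_dye = 1.
Δz = y_dye·Δb = 1 × (-4) = -4, so new z* = 961 − 4 = 957.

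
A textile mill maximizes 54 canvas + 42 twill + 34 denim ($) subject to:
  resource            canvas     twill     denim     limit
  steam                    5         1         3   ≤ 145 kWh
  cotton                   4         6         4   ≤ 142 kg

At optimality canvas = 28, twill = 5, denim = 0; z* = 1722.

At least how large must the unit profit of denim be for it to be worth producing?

42

Both steam and cotton are binding at x*.
Dual feasibility on the basic columns requires 5·y_steam + 4·y_cotton = 54, 1·y_steam + 6·y_cotton = 42.
This yields shadow prices y_steam = 6, y_cotton = 6.
denim enters the basis when its profit ≥ yᵀa₃ = 6·3 + 6·4 = 42.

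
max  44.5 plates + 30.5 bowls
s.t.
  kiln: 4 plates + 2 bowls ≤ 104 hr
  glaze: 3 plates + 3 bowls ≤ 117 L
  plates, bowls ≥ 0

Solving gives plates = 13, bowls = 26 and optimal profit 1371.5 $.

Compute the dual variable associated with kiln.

7

Both kiln and glaze are binding at x*.
Dual feasibility on the basic columns requires 4·y_kiln + 3·y_glaze = 44.5, 2·y_kiln + 3·y_glaze = 30.5.
Solving: y_kiln = 7, y_glaze = 5.5.
Shadow price of kiln = 7.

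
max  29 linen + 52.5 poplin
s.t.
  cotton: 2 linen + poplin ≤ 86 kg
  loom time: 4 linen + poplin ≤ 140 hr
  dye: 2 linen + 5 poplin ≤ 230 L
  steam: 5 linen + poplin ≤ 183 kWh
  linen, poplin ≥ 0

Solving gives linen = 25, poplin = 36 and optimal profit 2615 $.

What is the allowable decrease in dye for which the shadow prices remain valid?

Binding constraints: cotton, dye. The basis is B = [[2,1],[2,5]] with det 8.
Per unit decrease in dye, x* moves by d = (0.125, -0.25).
The basis stays optimal until loom time becomes binding; allowable decrease = 16 L.

16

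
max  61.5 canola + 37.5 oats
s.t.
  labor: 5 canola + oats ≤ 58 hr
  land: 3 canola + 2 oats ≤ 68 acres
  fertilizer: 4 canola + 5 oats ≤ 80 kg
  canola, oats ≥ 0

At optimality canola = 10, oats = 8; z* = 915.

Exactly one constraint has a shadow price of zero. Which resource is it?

labor: 58/58 (binding)
land: 46/68 (slack 22)
fertilizer: 80/80 (binding)
By complementary slackness, a constraint with positive slack has shadow price 0 → land.

land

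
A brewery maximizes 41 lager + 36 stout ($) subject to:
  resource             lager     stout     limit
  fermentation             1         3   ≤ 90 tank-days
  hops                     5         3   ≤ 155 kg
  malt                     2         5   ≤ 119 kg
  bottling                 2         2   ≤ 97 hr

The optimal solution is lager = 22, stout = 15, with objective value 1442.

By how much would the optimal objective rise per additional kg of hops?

Check each constraint at x*: fermentation 67/90 (slack 23); hops 155/155 (tight); malt 119/119 (tight); bottling 74/97 (slack 23).
By complementary slackness, y = 0 for the non-binding constraints.
From A_Bᵀ y = c: 5·y_hops + 2·y_malt = 41; 3·y_hops + 5·y_malt = 36.
This yields shadow prices y_hops = 7, y_malt = 3.
Shadow price of hops = 7.

7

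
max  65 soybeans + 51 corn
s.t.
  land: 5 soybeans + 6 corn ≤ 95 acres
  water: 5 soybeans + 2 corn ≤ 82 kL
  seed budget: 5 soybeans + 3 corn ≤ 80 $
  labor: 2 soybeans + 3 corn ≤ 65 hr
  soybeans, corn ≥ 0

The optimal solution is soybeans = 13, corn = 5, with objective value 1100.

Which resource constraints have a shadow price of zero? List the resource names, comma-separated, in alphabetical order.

land: 95/95 (binding)
water: 75/82 (slack 7)
seed budget: 80/80 (binding)
labor: 41/65 (slack 24)
By complementary slackness, a constraint with positive slack has shadow price 0 → labor, water.

labor, water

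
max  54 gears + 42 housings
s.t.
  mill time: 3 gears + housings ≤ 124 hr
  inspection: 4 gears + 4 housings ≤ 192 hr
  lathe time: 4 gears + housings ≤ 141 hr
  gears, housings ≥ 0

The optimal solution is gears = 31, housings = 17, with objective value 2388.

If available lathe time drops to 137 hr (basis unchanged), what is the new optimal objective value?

2372

Check each constraint at x*: mill time 110/124 (slack 14); inspection 192/192 (tight); lathe time 141/141 (tight).
Since mill time is not tight, its dual is 0.
From A_Bᵀ y = c: 4·y_inspection + 4·y_lathe time = 54; 4·y_inspection + 1·y_lathe time = 42.
Solving: y_inspection = 9.5, y_lathe time = 4.
Δz = y_lathe time·Δb = 4 × (-4) = -16, so new z* = 2388 − 16 = 2372.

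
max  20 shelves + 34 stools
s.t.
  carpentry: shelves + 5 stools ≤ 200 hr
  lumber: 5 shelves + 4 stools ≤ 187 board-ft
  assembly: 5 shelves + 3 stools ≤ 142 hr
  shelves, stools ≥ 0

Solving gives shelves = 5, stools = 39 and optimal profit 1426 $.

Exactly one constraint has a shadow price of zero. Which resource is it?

lumber

carpentry: 200/200 (binding)
lumber: 181/187 (slack 6)
assembly: 142/142 (binding)
By complementary slackness, a constraint with positive slack has shadow price 0 → lumber.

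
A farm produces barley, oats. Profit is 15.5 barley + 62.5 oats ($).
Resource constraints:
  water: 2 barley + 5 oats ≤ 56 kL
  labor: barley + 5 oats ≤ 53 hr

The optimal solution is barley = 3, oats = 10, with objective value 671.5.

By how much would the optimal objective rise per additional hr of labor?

At the optimum: water uses 56 of 56 (binding); labor uses 53 of 53 (binding).
The binding rows give the dual system: 2·y_water + 1·y_labor = 15.5 and 5·y_water + 5·y_labor = 62.5.
Solving: y_water = 3, y_labor = 9.5.
Shadow price of labor = 9.5.

9.5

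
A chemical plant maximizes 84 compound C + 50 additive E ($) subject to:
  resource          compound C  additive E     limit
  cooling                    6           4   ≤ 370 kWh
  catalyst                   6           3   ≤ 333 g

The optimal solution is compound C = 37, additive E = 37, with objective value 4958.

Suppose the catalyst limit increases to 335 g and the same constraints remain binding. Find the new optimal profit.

4970

Both cooling and catalyst are binding at x*.
From A_Bᵀ y = c: 6·y_cooling + 6·y_catalyst = 84; 4·y_cooling + 3·y_catalyst = 50.
This yields shadow prices y_cooling = 8, y_catalyst = 6.
Δz = y_catalyst·Δb = 6 × (2) = 12, so new z* = 4958 + 12 = 4970.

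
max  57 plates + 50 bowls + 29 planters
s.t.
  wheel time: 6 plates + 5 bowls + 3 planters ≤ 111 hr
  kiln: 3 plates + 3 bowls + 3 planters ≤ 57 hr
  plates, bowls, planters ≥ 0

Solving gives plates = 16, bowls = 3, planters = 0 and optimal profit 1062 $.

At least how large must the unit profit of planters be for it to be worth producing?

36

Check each constraint at x*: wheel time 111/111 (tight); kiln 57/57 (tight).
The binding rows give the dual system: 6·y_wheel time + 3·y_kiln = 57 and 5·y_wheel time + 3·y_kiln = 50.
→ y_wheel time = 7 and y_kiln = 5.
planters enters the basis when its profit ≥ yᵀa₃ = 7·3 + 5·3 = 36.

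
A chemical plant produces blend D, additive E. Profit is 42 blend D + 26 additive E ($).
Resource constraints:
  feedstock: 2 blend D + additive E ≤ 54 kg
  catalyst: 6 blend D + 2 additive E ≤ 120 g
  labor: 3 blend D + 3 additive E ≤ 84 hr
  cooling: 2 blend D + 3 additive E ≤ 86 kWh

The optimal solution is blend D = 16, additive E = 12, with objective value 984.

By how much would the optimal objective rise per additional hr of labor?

At the optimum: feedstock uses 44 of 54 (slack = 10); catalyst uses 120 of 120 (binding); labor uses 84 of 84 (binding); cooling uses 68 of 86 (slack = 18).
By complementary slackness, y = 0 for the non-binding constraints.
Dual feasibility on the basic columns requires 6·y_catalyst + 3·y_labor = 42, 2·y_catalyst + 3·y_labor = 26.
→ y_catalyst = 4 and y_labor = 6.
Shadow price of labor = 6.

6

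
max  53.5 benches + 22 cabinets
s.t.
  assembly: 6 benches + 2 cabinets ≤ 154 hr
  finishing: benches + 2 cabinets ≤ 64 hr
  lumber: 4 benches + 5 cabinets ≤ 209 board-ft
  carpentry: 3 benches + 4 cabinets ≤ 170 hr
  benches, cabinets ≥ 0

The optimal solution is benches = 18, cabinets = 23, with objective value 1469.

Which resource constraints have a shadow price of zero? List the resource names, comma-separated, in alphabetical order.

carpentry, lumber

assembly: 154/154 (binding)
finishing: 64/64 (binding)
lumber: 187/209 (slack 22)
carpentry: 146/170 (slack 24)
By complementary slackness, a constraint with positive slack has shadow price 0 → carpentry, lumber.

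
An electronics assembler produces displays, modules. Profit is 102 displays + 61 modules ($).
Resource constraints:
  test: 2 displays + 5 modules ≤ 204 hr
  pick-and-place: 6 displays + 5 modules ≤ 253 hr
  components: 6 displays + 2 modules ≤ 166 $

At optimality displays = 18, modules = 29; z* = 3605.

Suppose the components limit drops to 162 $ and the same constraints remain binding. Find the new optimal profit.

Binding: pick-and-place and components. Non-binding: test (23 unused).
Slack constraints have shadow price 0 (complementary slackness).
From A_Bᵀ y = c: 6·y_pick-and-place + 6·y_components = 102; 5·y_pick-and-place + 2·y_components = 61.
Solving: y_pick-and-place = 9, y_components = 8.
Δz = y_components·Δb = 8 × (-4) = -32, so new z* = 3605 − 32 = 3573.

3573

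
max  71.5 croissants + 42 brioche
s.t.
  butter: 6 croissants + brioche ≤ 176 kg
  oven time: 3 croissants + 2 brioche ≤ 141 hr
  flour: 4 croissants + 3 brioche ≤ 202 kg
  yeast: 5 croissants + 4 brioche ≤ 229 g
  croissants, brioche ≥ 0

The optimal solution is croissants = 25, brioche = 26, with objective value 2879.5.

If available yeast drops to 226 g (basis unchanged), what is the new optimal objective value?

2851

At the optimum: butter uses 176 of 176 (binding); oven time uses 127 of 141 (slack = 14); flour uses 178 of 202 (slack = 24); yeast uses 229 of 229 (binding).
Since oven time, flour are not tight, their duals are 0.
Dual feasibility on the basic columns requires 6·y_butter + 5·y_yeast = 71.5, 1·y_butter + 4·y_yeast = 42.
This yields shadow prices y_butter = 4, y_yeast = 9.5.
Δz = y_yeast·Δb = 9.5 × (-3) = -28.5, so new z* = 2879.5 − 28.5 = 2851.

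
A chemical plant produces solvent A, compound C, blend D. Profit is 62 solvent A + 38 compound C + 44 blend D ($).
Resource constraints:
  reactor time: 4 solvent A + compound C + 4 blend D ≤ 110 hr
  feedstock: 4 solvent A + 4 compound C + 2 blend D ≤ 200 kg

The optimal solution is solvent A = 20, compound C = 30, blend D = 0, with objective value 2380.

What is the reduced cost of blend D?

-3

Both reactor time and feedstock are binding at x*.
The binding rows give the dual system: 4·y_reactor time + 4·y_feedstock = 62 and 1·y_reactor time + 4·y_feedstock = 38.
Solving: y_reactor time = 8, y_feedstock = 7.5.
Reduced cost of blend D: c₃ − yᵀa₃ = 44 − (8·4 + 7.5·2) = 44 − 47 = -3.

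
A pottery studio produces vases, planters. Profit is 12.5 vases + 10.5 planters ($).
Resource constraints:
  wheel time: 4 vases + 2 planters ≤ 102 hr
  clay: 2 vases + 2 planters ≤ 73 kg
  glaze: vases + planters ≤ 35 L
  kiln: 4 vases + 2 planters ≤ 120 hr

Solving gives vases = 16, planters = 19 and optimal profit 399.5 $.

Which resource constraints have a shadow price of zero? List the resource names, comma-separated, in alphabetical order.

clay, kiln

wheel time: 102/102 (binding)
clay: 70/73 (slack 3)
glaze: 35/35 (binding)
kiln: 102/120 (slack 18)
By complementary slackness, a constraint with positive slack has shadow price 0 → clay, kiln.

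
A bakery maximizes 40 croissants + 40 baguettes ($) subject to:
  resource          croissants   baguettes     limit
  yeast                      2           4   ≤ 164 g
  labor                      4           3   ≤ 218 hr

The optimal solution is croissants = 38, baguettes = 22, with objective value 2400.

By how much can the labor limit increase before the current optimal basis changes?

Binding constraints: yeast, labor. The basis is B = [[2,4],[4,3]] with det -10.
Per unit increase in labor, x* moves by d = (0.4, -0.2).
The basis stays optimal until baguettes reaches 0; allowable increase = 110 hr.

110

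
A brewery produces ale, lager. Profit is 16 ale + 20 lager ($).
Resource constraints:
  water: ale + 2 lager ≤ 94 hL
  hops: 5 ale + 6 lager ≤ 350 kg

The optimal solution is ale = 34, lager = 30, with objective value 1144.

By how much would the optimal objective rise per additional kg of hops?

Both water and hops are binding at x*.
The binding rows give the dual system: 1·y_water + 5·y_hops = 16 and 2·y_water + 6·y_hops = 20.
→ y_water = 1 and y_hops = 3.
Shadow price of hops = 3.

3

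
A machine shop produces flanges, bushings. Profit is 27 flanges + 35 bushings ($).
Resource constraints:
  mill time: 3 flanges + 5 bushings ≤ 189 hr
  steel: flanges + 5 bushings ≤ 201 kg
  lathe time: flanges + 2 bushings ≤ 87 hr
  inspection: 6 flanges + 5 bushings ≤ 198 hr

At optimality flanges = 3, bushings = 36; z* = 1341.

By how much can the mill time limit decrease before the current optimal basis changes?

Binding constraints: mill time, inspection. The basis is B = [[3,5],[6,5]] with det -15.
Per unit decrease in mill time, x* moves by d = (0.3333, -0.4).
The basis stays optimal until bushings reaches 0; allowable decrease = 90 hr.

90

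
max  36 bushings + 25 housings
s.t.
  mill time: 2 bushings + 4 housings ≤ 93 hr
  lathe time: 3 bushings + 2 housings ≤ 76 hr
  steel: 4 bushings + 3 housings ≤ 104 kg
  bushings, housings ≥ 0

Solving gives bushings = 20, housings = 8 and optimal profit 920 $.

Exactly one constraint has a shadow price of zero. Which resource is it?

mill time: 72/93 (slack 21)
lathe time: 76/76 (binding)
steel: 104/104 (binding)
By complementary slackness, a constraint with positive slack has shadow price 0 → mill time.

mill time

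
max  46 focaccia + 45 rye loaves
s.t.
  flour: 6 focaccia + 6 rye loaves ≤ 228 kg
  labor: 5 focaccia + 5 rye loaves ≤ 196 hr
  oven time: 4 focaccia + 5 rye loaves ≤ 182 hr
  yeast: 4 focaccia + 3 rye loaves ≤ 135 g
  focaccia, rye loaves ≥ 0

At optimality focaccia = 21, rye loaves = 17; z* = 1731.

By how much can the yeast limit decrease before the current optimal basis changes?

13

Binding constraints: flour, yeast. The basis is B = [[6,6],[4,3]] with det -6.
Per unit decrease in yeast, x* moves by d = (-1, 1).
The basis stays optimal until oven time becomes binding; allowable decrease = 13 g.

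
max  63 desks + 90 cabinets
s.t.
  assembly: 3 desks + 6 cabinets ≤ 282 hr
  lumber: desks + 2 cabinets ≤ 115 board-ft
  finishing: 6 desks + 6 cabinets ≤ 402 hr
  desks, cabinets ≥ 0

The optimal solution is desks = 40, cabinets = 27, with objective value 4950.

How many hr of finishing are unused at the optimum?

finishing used = 6·40 + 6·27 = 402; slack = 402 − 402 = 0.

0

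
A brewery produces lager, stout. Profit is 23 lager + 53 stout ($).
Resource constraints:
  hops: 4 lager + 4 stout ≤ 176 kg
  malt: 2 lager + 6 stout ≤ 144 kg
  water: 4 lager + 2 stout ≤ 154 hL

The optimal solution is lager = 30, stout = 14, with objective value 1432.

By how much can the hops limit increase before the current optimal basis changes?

4.8

Binding constraints: hops, malt. The basis is B = [[4,4],[2,6]] with det 16.
Per unit increase in hops, x* moves by d = (0.375, -0.125).
The basis stays optimal until water becomes binding; allowable increase = 4.8 kg.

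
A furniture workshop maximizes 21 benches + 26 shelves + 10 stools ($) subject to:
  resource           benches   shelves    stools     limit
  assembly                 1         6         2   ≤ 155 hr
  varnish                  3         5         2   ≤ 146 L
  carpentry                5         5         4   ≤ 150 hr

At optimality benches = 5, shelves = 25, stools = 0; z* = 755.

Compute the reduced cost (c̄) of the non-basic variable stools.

At the optimum: assembly uses 155 of 155 (binding); varnish uses 140 of 146 (slack = 6); carpentry uses 150 of 150 (binding).
Slack constraints have shadow price 0 (complementary slackness).
Dual feasibility on the basic columns requires 1·y_assembly + 5·y_carpentry = 21, 6·y_assembly + 5·y_carpentry = 26.
Solving: y_assembly = 1, y_carpentry = 4.
Reduced cost of stools: c₃ − yᵀa₃ = 10 − (1·2 + 4·4) = 10 − 18 = -8.

-8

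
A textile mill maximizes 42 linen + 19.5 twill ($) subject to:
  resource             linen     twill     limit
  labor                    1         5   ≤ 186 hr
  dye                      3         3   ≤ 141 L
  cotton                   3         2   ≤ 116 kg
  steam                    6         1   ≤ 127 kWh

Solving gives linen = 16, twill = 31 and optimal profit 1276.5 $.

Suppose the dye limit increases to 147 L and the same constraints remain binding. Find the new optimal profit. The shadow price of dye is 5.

Δb = 6, so new z* = 1276.5 + (5)·(6) = 1276.5 + 30 = 1306.5.

1306.5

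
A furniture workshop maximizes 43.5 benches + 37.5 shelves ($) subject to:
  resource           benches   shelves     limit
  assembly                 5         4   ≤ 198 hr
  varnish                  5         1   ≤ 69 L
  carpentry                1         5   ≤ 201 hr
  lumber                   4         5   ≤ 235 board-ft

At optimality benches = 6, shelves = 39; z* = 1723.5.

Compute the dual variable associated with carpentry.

6

Binding: varnish and carpentry. Non-binding: assembly (12 unused), lumber (16 unused).
Since assembly, lumber are not tight, their duals are 0.
Dual feasibility on the basic columns requires 5·y_varnish + 1·y_carpentry = 43.5, 1·y_varnish + 5·y_carpentry = 37.5.
Solving: y_varnish = 7.5, y_carpentry = 6.
Shadow price of carpentry = 6.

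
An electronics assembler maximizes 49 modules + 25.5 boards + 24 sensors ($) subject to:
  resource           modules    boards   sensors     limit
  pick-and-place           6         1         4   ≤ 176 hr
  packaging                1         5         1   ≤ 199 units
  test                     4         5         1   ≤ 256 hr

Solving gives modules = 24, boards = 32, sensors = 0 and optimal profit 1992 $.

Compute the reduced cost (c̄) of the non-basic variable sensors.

Binding: pick-and-place and test. Non-binding: packaging (15 unused).
By complementary slackness, y = 0 for the non-binding constraint.
Dual feasibility on the basic columns requires 6·y_pick-and-place + 4·y_test = 49, 1·y_pick-and-place + 5·y_test = 25.5.
→ y_pick-and-place = 5.5 and y_test = 4.
Reduced cost of sensors: c₃ − yᵀa₃ = 24 − (5.5·4 + 4·1) = 24 − 26 = -2.

-2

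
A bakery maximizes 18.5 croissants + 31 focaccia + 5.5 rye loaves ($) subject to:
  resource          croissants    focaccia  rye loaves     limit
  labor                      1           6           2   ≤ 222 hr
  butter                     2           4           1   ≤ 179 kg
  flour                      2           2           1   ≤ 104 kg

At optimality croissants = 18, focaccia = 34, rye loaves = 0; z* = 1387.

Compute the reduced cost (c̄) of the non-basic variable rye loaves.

-7.5

Check each constraint at x*: labor 222/222 (tight); butter 172/179 (slack 7); flour 104/104 (tight).
Since butter is not tight, its dual is 0.
Dual feasibility on the basic columns requires 1·y_labor + 2·y_flour = 18.5, 6·y_labor + 2·y_flour = 31.
Solving: y_labor = 2.5, y_flour = 8.
Reduced cost of rye loaves: c₃ − yᵀa₃ = 5.5 − (2.5·2 + 8·1) = 5.5 − 13 = -7.5.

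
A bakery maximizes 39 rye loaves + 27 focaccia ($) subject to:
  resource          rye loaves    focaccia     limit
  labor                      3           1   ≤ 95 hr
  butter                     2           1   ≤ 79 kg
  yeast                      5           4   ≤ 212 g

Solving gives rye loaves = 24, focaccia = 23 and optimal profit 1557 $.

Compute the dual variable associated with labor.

Binding: labor and yeast. Non-binding: butter (8 unused).
Slack constraints have shadow price 0 (complementary slackness).
The binding rows give the dual system: 3·y_labor + 5·y_yeast = 39 and 1·y_labor + 4·y_yeast = 27.
→ y_labor = 3 and y_yeast = 6.
Shadow price of labor = 3.

3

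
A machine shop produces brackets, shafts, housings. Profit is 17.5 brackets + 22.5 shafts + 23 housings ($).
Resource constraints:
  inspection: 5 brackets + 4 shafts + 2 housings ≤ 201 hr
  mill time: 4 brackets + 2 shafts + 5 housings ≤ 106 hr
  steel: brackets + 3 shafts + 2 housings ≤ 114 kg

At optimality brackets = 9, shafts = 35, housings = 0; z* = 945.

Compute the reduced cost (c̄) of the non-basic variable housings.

Binding: mill time and steel. Non-binding: inspection (16 unused).
Since inspection is not tight, its dual is 0.
Dual feasibility on the basic columns requires 4·y_mill time + 1·y_steel = 17.5, 2·y_mill time + 3·y_steel = 22.5.
Solving: y_mill time = 3, y_steel = 5.5.
Reduced cost of housings: c₃ − yᵀa₃ = 23 − (3·5 + 5.5·2) = 23 − 26 = -3.

-3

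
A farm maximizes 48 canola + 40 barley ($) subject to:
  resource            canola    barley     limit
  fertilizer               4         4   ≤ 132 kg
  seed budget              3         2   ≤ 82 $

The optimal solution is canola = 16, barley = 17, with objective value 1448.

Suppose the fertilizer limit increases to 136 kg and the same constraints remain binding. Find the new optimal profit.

Both fertilizer and seed budget are binding at x*.
Dual feasibility on the basic columns requires 4·y_fertilizer + 3·y_seed budget = 48, 4·y_fertilizer + 2·y_seed budget = 40.
→ y_fertilizer = 6 and y_seed budget = 8.
Δz = y_fertilizer·Δb = 6 × (4) = 24, so new z* = 1448 + 24 = 1472.

1472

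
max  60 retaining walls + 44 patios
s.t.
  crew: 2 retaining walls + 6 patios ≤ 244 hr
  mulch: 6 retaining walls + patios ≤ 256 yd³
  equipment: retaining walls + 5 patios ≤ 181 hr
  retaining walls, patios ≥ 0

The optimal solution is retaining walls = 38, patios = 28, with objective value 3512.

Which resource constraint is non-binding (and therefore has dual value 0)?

equipment

crew: 244/244 (binding)
mulch: 256/256 (binding)
equipment: 178/181 (slack 3)
By complementary slackness, a constraint with positive slack has shadow price 0 → equipment.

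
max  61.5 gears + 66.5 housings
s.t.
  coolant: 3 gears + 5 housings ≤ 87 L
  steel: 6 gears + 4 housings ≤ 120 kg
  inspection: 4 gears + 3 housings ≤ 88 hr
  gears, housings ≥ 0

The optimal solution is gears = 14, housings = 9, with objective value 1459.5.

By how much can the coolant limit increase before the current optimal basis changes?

45

Binding constraints: coolant, steel. The basis is B = [[3,5],[6,4]] with det -18.
Per unit increase in coolant, x* moves by d = (-0.2222, 0.3333).
The basis stays optimal until inspection becomes binding; allowable increase = 45 L.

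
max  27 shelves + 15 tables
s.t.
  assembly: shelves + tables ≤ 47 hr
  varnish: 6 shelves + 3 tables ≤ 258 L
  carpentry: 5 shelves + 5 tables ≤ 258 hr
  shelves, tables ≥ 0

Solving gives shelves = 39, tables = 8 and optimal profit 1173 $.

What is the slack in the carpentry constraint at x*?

carpentry used = 5·39 + 5·8 = 235; slack = 258 − 235 = 23.

23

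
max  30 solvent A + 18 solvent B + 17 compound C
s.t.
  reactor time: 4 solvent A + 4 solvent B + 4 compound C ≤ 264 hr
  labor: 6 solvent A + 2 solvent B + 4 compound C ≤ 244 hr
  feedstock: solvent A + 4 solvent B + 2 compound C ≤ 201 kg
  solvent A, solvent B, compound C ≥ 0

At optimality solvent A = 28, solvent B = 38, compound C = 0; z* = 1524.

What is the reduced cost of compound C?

Check each constraint at x*: reactor time 264/264 (tight); labor 244/244 (tight); feedstock 180/201 (slack 21).
Since feedstock is not tight, its dual is 0.
From A_Bᵀ y = c: 4·y_reactor time + 6·y_labor = 30; 4·y_reactor time + 2·y_labor = 18.
Solving: y_reactor time = 3, y_labor = 3.
Reduced cost of compound C: c₃ − yᵀa₃ = 17 − (3·4 + 3·4) = 17 − 24 = -7.

-7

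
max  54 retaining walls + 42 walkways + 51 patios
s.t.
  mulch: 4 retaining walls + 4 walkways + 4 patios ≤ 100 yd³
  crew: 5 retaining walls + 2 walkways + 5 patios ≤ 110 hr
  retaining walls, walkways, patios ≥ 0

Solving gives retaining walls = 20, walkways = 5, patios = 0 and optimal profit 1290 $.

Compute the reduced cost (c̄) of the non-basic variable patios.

Both mulch and crew are binding at x*.
From A_Bᵀ y = c: 4·y_mulch + 5·y_crew = 54; 4·y_mulch + 2·y_crew = 42.
This yields shadow prices y_mulch = 8.5, y_crew = 4.
Reduced cost of patios: c₃ − yᵀa₃ = 51 − (8.5·4 + 4·5) = 51 − 54 = -3.

-3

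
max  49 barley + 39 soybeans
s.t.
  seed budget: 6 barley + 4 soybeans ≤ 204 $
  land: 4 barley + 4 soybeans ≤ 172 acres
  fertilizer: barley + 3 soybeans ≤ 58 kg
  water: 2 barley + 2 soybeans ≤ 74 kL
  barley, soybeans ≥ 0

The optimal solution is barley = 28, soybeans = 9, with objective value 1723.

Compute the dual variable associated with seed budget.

At the optimum: seed budget uses 204 of 204 (binding); land uses 148 of 172 (slack = 24); fertilizer uses 55 of 58 (slack = 3); water uses 74 of 74 (binding).
Since land, fertilizer are not tight, their duals are 0.
Dual feasibility on the basic columns requires 6·y_seed budget + 2·y_water = 49, 4·y_seed budget + 2·y_water = 39.
This yields shadow prices y_seed budget = 5, y_water = 9.5.
Shadow price of seed budget = 5.

5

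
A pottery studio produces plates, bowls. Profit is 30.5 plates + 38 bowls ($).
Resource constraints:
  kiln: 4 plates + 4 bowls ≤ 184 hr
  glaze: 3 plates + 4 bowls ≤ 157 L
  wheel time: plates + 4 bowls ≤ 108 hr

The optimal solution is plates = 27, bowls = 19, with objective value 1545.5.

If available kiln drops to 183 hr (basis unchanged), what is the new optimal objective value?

1543.5

Binding: kiln and glaze. Non-binding: wheel time (5 unused).
By complementary slackness, y = 0 for the non-binding constraint.
The binding rows give the dual system: 4·y_kiln + 3·y_glaze = 30.5 and 4·y_kiln + 4·y_glaze = 38.
This yields shadow prices y_kiln = 2, y_glaze = 7.5.
Δz = y_kiln·Δb = 2 × (-1) = -2, so new z* = 1545.5 − 2 = 1543.5.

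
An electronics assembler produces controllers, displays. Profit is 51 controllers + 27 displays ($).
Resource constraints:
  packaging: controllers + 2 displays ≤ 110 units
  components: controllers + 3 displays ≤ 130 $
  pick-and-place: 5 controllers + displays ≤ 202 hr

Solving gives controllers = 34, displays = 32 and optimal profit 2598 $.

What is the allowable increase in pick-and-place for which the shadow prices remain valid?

168

Binding constraints: components, pick-and-place. The basis is B = [[1,3],[5,1]] with det -14.
Per unit increase in pick-and-place, x* moves by d = (0.2143, -0.0714).
The basis stays optimal until packaging becomes binding; allowable increase = 168 hr.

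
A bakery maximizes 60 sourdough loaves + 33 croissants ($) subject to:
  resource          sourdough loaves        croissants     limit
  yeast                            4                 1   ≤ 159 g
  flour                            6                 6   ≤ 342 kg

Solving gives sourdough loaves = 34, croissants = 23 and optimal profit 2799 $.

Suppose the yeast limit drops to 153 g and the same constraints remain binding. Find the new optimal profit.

Both yeast and flour are binding at x*.
The binding rows give the dual system: 4·y_yeast + 6·y_flour = 60 and 1·y_yeast + 6·y_flour = 33.
This yields shadow prices y_yeast = 9, y_flour = 4.
Δz = y_yeast·Δb = 9 × (-6) = -54, so new z* = 2799 − 54 = 2745.

2745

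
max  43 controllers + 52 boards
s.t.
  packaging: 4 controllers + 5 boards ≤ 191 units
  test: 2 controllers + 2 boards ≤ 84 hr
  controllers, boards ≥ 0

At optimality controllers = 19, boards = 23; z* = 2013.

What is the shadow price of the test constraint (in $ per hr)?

Both packaging and test are binding at x*.
Dual feasibility on the basic columns requires 4·y_packaging + 2·y_test = 43, 5·y_packaging + 2·y_test = 52.
Solving: y_packaging = 9, y_test = 3.5.
Shadow price of test = 3.5.

3.5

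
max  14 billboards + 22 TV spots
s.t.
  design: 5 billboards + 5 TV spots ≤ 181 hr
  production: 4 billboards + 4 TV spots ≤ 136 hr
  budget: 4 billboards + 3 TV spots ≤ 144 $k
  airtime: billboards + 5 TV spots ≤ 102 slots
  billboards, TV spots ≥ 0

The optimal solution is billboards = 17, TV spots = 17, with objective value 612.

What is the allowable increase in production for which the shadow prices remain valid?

8.8

Binding constraints: production, airtime. The basis is B = [[4,4],[1,5]] with det 16.
Per unit increase in production, x* moves by d = (0.3125, -0.0625).
The basis stays optimal until design becomes binding; allowable increase = 8.8 hr.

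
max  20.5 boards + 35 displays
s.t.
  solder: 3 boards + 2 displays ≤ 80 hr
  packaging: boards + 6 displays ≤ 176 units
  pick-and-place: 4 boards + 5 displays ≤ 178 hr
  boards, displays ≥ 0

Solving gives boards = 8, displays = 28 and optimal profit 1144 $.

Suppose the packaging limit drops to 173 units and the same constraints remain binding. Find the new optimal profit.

1132

Check each constraint at x*: solder 80/80 (tight); packaging 176/176 (tight); pick-and-place 172/178 (slack 6).
By complementary slackness, y = 0 for the non-binding constraint.
Dual feasibility on the basic columns requires 3·y_solder + 1·y_packaging = 20.5, 2·y_solder + 6·y_packaging = 35.
This yields shadow prices y_solder = 5.5, y_packaging = 4.
Δz = y_packaging·Δb = 4 × (-3) = -12, so new z* = 1144 − 12 = 1132.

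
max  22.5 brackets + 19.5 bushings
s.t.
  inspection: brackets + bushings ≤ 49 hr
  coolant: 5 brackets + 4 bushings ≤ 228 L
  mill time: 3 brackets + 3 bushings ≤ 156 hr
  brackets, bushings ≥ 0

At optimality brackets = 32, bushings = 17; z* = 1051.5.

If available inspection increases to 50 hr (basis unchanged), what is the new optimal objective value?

1059

At the optimum: inspection uses 49 of 49 (binding); coolant uses 228 of 228 (binding); mill time uses 147 of 156 (slack = 9).
Since mill time is not tight, its dual is 0.
Dual feasibility on the basic columns requires 1·y_inspection + 5·y_coolant = 22.5, 1·y_inspection + 4·y_coolant = 19.5.
Solving: y_inspection = 7.5, y_coolant = 3.
Δz = y_inspection·Δb = 7.5 × (1) = 7.5, so new z* = 1051.5 + 7.5 = 1059.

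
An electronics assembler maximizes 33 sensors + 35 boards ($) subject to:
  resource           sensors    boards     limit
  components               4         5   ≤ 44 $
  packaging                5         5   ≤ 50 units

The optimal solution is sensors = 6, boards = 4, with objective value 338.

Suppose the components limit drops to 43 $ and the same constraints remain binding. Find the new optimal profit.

336

Check each constraint at x*: components 44/44 (tight); packaging 50/50 (tight).
The binding rows give the dual system: 4·y_components + 5·y_packaging = 33 and 5·y_components + 5·y_packaging = 35.
This yields shadow prices y_components = 2, y_packaging = 5.
Δz = y_components·Δb = 2 × (-1) = -2, so new z* = 338 − 2 = 336.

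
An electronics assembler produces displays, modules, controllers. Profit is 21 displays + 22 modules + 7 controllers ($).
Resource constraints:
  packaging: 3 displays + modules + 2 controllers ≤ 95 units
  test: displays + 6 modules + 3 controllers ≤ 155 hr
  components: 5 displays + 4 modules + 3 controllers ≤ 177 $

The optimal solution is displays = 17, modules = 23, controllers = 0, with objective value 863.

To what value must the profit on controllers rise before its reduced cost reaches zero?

At the optimum: packaging uses 74 of 95 (slack = 21); test uses 155 of 155 (binding); components uses 177 of 177 (binding).
Since packaging is not tight, its dual is 0.
Dual feasibility on the basic columns requires 1·y_test + 5·y_components = 21, 6·y_test + 4·y_components = 22.
→ y_test = 1 and y_components = 4.
controllers enters the basis when its profit ≥ yᵀa₃ = 1·3 + 4·3 = 15.

15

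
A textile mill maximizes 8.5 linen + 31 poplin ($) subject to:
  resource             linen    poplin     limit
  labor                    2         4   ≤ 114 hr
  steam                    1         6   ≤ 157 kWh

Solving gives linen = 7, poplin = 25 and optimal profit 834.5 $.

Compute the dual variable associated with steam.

3.5

At the optimum: labor uses 114 of 114 (binding); steam uses 157 of 157 (binding).
From A_Bᵀ y = c: 2·y_labor + 1·y_steam = 8.5; 4·y_labor + 6·y_steam = 31.
→ y_labor = 2.5 and y_steam = 3.5.
Shadow price of steam = 3.5.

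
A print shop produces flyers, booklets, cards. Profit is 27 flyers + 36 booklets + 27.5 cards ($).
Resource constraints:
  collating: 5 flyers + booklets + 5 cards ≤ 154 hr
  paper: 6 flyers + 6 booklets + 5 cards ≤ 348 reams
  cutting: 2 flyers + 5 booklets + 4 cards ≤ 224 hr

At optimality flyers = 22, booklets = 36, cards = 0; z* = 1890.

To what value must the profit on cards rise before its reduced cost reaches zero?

29.5

Check each constraint at x*: collating 146/154 (slack 8); paper 348/348 (tight); cutting 224/224 (tight).
By complementary slackness, y = 0 for the non-binding constraint.
The binding rows give the dual system: 6·y_paper + 2·y_cutting = 27 and 6·y_paper + 5·y_cutting = 36.
This yields shadow prices y_paper = 3.5, y_cutting = 3.
cards enters the basis when its profit ≥ yᵀa₃ = 3.5·5 + 3·4 = 29.5.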